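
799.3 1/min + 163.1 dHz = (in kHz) 0.02963. Check: 1 1/min = 0.016666667 Hz, so 799.3 1/min = 799.3 * 0.016666667 = 13.321667 Hz. 1 dHz = 0.1 Hz, so 163.1 dHz = 163.1 * 0.1 = 16.31 Hz. Sum: 13.321667 + 16.31 = 29.631667 Hz. 1 kHz = 1000 Hz, so 29.631667 Hz = 29.631667 / 1000 = 0.029631667 kHz ≈ 0.02963 kHz (4 s.f.).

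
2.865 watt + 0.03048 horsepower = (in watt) 25.59. Check: 2.865 watt = 2.865 W. 1 horsepower = 745.69987 W, so 0.03048 horsepower = 0.03048 * 745.69987 = 22.728932 W. Sum: 2.865 + 22.728932 = 25.593932 W. 25.593932 W = 25.593932 watt ≈ 25.59 watt (4 s.f.).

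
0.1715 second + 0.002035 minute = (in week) 0.1715 second = 0.1715 s. 1 minute = 60 s, so 0.002035 minute = 0.002035 * 60 = 0.1221 s. Sum: 0.1715 + 0.1221 = 0.2936 s. 1 week = 604800 s, so 0.2936 s = 0.2936 / 604800 = 4.8544974e-07 week ≈ 4.854e-07 week (4 s.f.). Final answer: 4.854e-07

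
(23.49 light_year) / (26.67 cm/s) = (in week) 1 light_year = 9.4607305e+15 m, so 23.49 light_year = 23.49 * 9.4607305e+15 = 2.2223256e+17 m. 1 cm/s = 0.01 m/s, so 26.67 cm/s = 26.67 * 0.01 = 0.2667 m/s. Combine: 2.2223256e+17 m / 0.2667 m/s = 8.3326794e+17 s. 1 week = 604800 s, so 8.3326794e+17 s = 8.3326794e+17 / 604800 = 1.3777578e+12 week ≈ 1.378e+12 week (4 s.f.). Final answer: 1.378e+12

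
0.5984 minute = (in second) 35.9. Check: 1 minute = 60 s, so 0.5984 minute = 0.5984 * 60 = 35.904 s. 35.904 s = 35.904 second ≈ 35.9 second (4 s.f.).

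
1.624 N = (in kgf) 0.1656. Check: 1 kgf = 9.80665 N, so 1.624 N = 1.624 / 9.80665 = 0.16560191 kgf ≈ 0.1656 kgf (4 s.f.).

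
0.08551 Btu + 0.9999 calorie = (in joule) 94.4. Check: 1 Btu = 1055.0559 J, so 0.08551 Btu = 0.08551 * 1055.0559 = 90.217826 J. 1 calorie = 4.184 J, so 0.9999 calorie = 0.9999 * 4.184 = 4.1835816 J. Sum: 90.217826 + 4.1835816 = 94.401408 J. 94.401408 J = 94.401408 joule ≈ 94.4 joule (4 s.f.).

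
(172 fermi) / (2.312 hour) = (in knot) 4.017e-17. Check: 1 fermi = 1e-15 m, so 172 fermi = 172 * 1e-15 = 1.72e-13 m. 1 hour = 3600 s, so 2.312 hour = 2.312 * 3600 = 8323.2 s. Combine: 1.72e-13 m / 8323.2 s = 2.0665129e-17 m/s. 1 knot = 0.51444444 m/s, so 2.0665129e-17 m/s = 2.0665129e-17 / 0.51444444 = 4.0169797e-17 knot ≈ 4.017e-17 knot (4 s.f.).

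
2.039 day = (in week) 1 day = 86400 s, so 2.039 day = 2.039 * 86400 = 176169.6 s. 1 week = 604800 s, so 176169.6 s = 176169.6 / 604800 = 0.29128571 week ≈ 0.2913 week (4 s.f.). Final answer: 0.2913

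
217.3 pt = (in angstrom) 1 pt = 0.00035277778 m, so 217.3 pt = 217.3 * 0.00035277778 = 0.076658611 m. 1 angstrom = 1e-10 m, so 0.076658611 m = 0.076658611 / 1e-10 = 7.6658611e+08 angstrom ≈ 7.666e+08 angstrom (4 s.f.). Final answer: 7.666e+08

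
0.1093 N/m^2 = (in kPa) 0.1093 N/m^2 = 0.1093 Pa. 1 kPa = 1000 Pa, so 0.1093 Pa = 0.1093 / 1000 = 0.0001093 kPa. Final answer: 0.0001093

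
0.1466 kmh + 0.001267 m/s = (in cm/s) 4.199. Check: 1 kmh = 0.27777778 m/s, so 0.1466 kmh = 0.1466 * 0.27777778 = 0.040722222 m/s. 0.001267 m/s is already in m/s. Sum: 0.040722222 + 0.001267 = 0.041989222 m/s. 1 cm/s = 0.01 m/s, so 0.041989222 m/s = 0.041989222 / 0.01 = 4.1989222 cm/s ≈ 4.199 cm/s (4 s.f.).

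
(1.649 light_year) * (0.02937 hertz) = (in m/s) 1 light_year = 9.4607305e+15 m, so 1.649 light_year = 1.649 * 9.4607305e+15 = 1.5600745e+16 m. 0.02937 hertz = 0.02937 Hz. Combine: 1.5600745e+16 m * 0.02937 Hz = 4.5819387e+14 m/s. Result: 4.5819387e+14 m/s ≈ 4.582e+14 m/s (4 s.f.). Final answer: 4.582e+14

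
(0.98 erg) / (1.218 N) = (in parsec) 2.608e-24. Check: 1 erg = 1e-07 J, so 0.98 erg = 0.98 * 1e-07 = 9.8e-08 J. 1.218 N is already in N. Combine: 9.8e-08 J / 1.218 N = 8.045977e-08 m. 1 parsec = 3.0856776e+16 m, so 8.045977e-08 m = 8.045977e-08 / 3.0856776e+16 = 2.6075236e-24 parsec ≈ 2.608e-24 parsec (4 s.f.).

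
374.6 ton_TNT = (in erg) 1.567e+19. Check: 1 ton_TNT = 4.184e+09 J, so 374.6 ton_TNT = 374.6 * 4.184e+09 = 1.5673264e+12 J. 1 erg = 1e-07 J, so 1.5673264e+12 J = 1.5673264e+12 / 1e-07 = 1.5673264e+19 erg ≈ 1.567e+19 erg (4 s.f.).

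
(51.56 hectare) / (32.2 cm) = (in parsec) 1 hectare = 10000 m^2, so 51.56 hectare = 51.56 * 10000 = 515600 m^2. 1 cm = 0.01 m, so 32.2 cm = 32.2 * 0.01 = 0.322 m. Combine: 515600 m^2 / 0.322 m = 1601242.2 m. 1 parsec = 3.0856776e+16 m, so 1601242.2 m = 1601242.2 / 3.0856776e+16 = 5.1892727e-11 parsec ≈ 5.189e-11 parsec (4 s.f.). Final answer: 5.189e-11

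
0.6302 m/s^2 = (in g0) 0.06426. Check: 1 g0 = 9.80665 m/s^2, so 0.6302 m/s^2 = 0.6302 / 9.80665 = 0.064262516 g0 ≈ 0.06426 g0 (4 s.f.).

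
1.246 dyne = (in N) 1 dyne = 1e-05 N, so 1.246 dyne = 1.246 * 1e-05 = 1.246e-05 N. Result: 1.246e-05 N. Final answer: 1.246e-05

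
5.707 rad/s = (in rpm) 1 rpm = 0.10471976 rad/s, so 5.707 rad/s = 5.707 / 0.10471976 = 54.497836 rpm ≈ 54.5 rpm (4 s.f.). Final answer: 54.5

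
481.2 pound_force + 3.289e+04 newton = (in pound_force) 1 pound_force = 4.4482216 N, so 481.2 pound_force = 481.2 * 4.4482216 = 2140.4842 N. 3.289e+04 newton = 32890 N. Sum: 2140.4842 + 32890 = 35030.484 N. 1 pound_force = 4.4482216 N, so 35030.484 N = 35030.484 / 4.4482216 = 7875.1661 pound_force ≈ 7875 pound_force (4 s.f.). Final answer: 7875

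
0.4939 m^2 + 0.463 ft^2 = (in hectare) 0.4939 m^2 is already in m^2. 1 ft^2 = 0.09290304 m^2, so 0.463 ft^2 = 0.463 * 0.09290304 = 0.043014108 m^2. Sum: 0.4939 + 0.043014108 = 0.53691411 m^2. 1 hectare = 10000 m^2, so 0.53691411 m^2 = 0.53691411 / 10000 = 5.3691411e-05 hectare ≈ 5.369e-05 hectare (4 s.f.). Final answer: 5.369e-05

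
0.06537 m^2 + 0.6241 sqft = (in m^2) 0.06537 m^2 is already in m^2. 1 sqft = 0.09290304 m^2, so 0.6241 sqft = 0.6241 * 0.09290304 = 0.057980787 m^2. Sum: 0.06537 + 0.057980787 = 0.12335079 m^2. Result: 0.12335079 m^2 ≈ 0.1234 m^2 (4 s.f.). Final answer: 0.1234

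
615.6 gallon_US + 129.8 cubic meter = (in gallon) 3.491e+04. Check: 1 gallon_US = 0.0037854118 m^3, so 615.6 gallon_US = 615.6 * 0.0037854118 = 2.3302995 m^3. 129.8 cubic meter = 129.8 m^3. Sum: 2.3302995 + 129.8 = 132.1303 m^3. 1 gallon = 0.0037854118 m^3, so 132.1303 m^3 = 132.1303 / 0.0037854118 = 34905.132 gallon ≈ 3.491e+04 gallon (4 s.f.).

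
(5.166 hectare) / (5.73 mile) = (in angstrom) 5.602e+10. Check: 1 hectare = 10000 m^2, so 5.166 hectare = 5.166 * 10000 = 51660 m^2. 1 mile = 1609.344 m, so 5.73 mile = 5.73 * 1609.344 = 9221.5411 m. Combine: 51660 m^2 / 9221.5411 m = 5.6021005 m. 1 angstrom = 1e-10 m, so 5.6021005 m = 5.6021005 / 1e-10 = 5.6021005e+10 angstrom ≈ 5.602e+10 angstrom (4 s.f.).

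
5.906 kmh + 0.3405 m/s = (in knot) 3.851. Check: 1 kmh = 0.27777778 m/s, so 5.906 kmh = 5.906 * 0.27777778 = 1.6405556 m/s. 0.3405 m/s is already in m/s. Sum: 1.6405556 + 0.3405 = 1.9810556 m/s. 1 knot = 0.51444444 m/s, so 1.9810556 m/s = 1.9810556 / 0.51444444 = 3.8508639 knot ≈ 3.851 knot (4 s.f.).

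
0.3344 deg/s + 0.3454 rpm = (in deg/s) 2.407. Check: 1 deg/s = 0.017453293 rad/s, so 0.3344 deg/s = 0.3344 * 0.017453293 = 0.005836381 rad/s. 1 rpm = 0.10471976 rad/s, so 0.3454 rpm = 0.3454 * 0.10471976 = 0.036170203 rad/s. Sum: 0.005836381 + 0.036170203 = 0.042006584 rad/s. 1 deg/s = 0.017453293 rad/s, so 0.042006584 rad/s = 0.042006584 / 0.017453293 = 2.4068 deg/s ≈ 2.407 deg/s (4 s.f.).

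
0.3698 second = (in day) 4.28e-06. Check: 0.3698 second = 0.3698 s. 1 day = 86400 s, so 0.3698 s = 0.3698 / 86400 = 4.2800926e-06 day ≈ 4.28e-06 day (4 s.f.).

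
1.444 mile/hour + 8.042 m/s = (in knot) 1 mile/hour = 0.44704 m/s, so 1.444 mile/hour = 1.444 * 0.44704 = 0.64552576 m/s. 8.042 m/s is already in m/s. Sum: 0.64552576 + 8.042 = 8.6875258 m/s. 1 knot = 0.51444444 m/s, so 8.6875258 m/s = 8.6875258 / 0.51444444 = 16.887199 knot ≈ 16.89 knot (4 s.f.). Final answer: 16.89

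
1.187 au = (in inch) 6.991e+12. Check: 1 au = 1.4959787e+11 m, so 1.187 au = 1.187 * 1.4959787e+11 = 1.7757267e+11 m. 1 inch = 0.0254 m, so 1.7757267e+11 m = 1.7757267e+11 / 0.0254 = 6.9910501e+12 inch ≈ 6.991e+12 inch (4 s.f.).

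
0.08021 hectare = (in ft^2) 1 hectare = 10000 m^2, so 0.08021 hectare = 0.08021 * 10000 = 802.1 m^2. 1 ft^2 = 0.09290304 m^2, so 802.1 m^2 = 802.1 / 0.09290304 = 8633.7325 ft^2 ≈ 8634 ft^2 (4 s.f.). Final answer: 8634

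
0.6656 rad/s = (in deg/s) 38.14. Check: 1 deg/s = 0.017453293 rad/s, so 0.6656 rad/s = 0.6656 / 0.017453293 = 38.136071 deg/s ≈ 38.14 deg/s (4 s.f.).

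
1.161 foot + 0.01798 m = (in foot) 1 foot = 0.3048 m, so 1.161 foot = 1.161 * 0.3048 = 0.3538728 m. 0.01798 m is already in m. Sum: 0.3538728 + 0.01798 = 0.3718528 m. 1 foot = 0.3048 m, so 0.3718528 m = 0.3718528 / 0.3048 = 1.2199895 foot ≈ 1.22 foot (4 s.f.). Final answer: 1.22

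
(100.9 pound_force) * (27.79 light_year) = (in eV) 1 pound_force = 4.4482216 N, so 100.9 pound_force = 100.9 * 4.4482216 = 448.82556 N. 1 light_year = 9.4607305e+15 m, so 27.79 light_year = 27.79 * 9.4607305e+15 = 2.629137e+17 m. Combine: 448.82556 N * 2.629137e+17 m = 1.1800239e+20 J. 1 eV = 1.6021766e-19 J, so 1.1800239e+20 J = 1.1800239e+20 / 1.6021766e-19 = 7.3651298e+38 eV ≈ 7.365e+38 eV (4 s.f.). Final answer: 7.365e+38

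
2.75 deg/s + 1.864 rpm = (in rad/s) 0.2432. Check: 1 deg/s = 0.017453293 rad/s, so 2.75 deg/s = 2.75 * 0.017453293 = 0.047996554 rad/s. 1 rpm = 0.10471976 rad/s, so 1.864 rpm = 1.864 * 0.10471976 = 0.19519762 rad/s. Sum: 0.047996554 + 0.19519762 = 0.24319418 rad/s. Result: 0.24319418 rad/s ≈ 0.2432 rad/s (4 s.f.).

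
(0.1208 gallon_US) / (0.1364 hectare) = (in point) 0.0009503. Check: 1 gallon_US = 0.0037854118 m^3, so 0.1208 gallon_US = 0.1208 * 0.0037854118 = 0.00045727774 m^3. 1 hectare = 10000 m^2, so 0.1364 hectare = 0.1364 * 10000 = 1364 m^2. Combine: 0.00045727774 m^3 / 1364 m^2 = 3.3524761e-07 m. 1 point = 0.00035277778 m, so 3.3524761e-07 m = 3.3524761e-07 / 0.00035277778 = 0.00095030819 point ≈ 0.0009503 point (4 s.f.).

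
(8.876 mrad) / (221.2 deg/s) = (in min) 1 mrad = 0.001 rad, so 8.876 mrad = 8.876 * 0.001 = 0.008876 rad. 1 deg/s = 0.017453293 rad/s, so 221.2 deg/s = 221.2 * 0.017453293 = 3.8606683 rad/s. Combine: 0.008876 rad / 3.8606683 rad/s = 0.0022990838 s. 1 min = 60 s, so 0.0022990838 s = 0.0022990838 / 60 = 3.8318064e-05 min ≈ 3.832e-05 min (4 s.f.). Final answer: 3.832e-05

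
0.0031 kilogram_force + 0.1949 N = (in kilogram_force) 1 kilogram_force = 9.80665 N, so 0.0031 kilogram_force = 0.0031 * 9.80665 = 0.030400615 N. 0.1949 N is already in N. Sum: 0.030400615 + 0.1949 = 0.22530061 N. 1 kilogram_force = 9.80665 N, so 0.22530061 N = 0.22530061 / 9.80665 = 0.022974269 kilogram_force ≈ 0.02297 kilogram_force (4 s.f.). Final answer: 0.02297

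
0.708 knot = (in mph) 1 knot = 0.51444444 m/s, so 0.708 knot = 0.708 * 0.51444444 = 0.36422667 m/s. 1 mph = 0.44704 m/s, so 0.36422667 m/s = 0.36422667 / 0.44704 = 0.81475185 mph ≈ 0.8148 mph (4 s.f.). Final answer: 0.8148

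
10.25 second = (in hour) 0.002847. Check: 10.25 second = 10.25 s. 1 hour = 3600 s, so 10.25 s = 10.25 / 3600 = 0.0028472222 hour ≈ 0.002847 hour (4 s.f.).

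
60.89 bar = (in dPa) 6.089e+07. Check: 1 bar = 100000 Pa, so 60.89 bar = 60.89 * 100000 = 6089000 Pa. 1 dPa = 0.1 Pa, so 6089000 Pa = 6089000 / 0.1 = 60890000 dPa ≈ 6.089e+07 dPa (4 s.f.).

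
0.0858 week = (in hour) 1 week = 604800 s, so 0.0858 week = 0.0858 * 604800 = 51891.84 s. 1 hour = 3600 s, so 51891.84 s = 51891.84 / 3600 = 14.4144 hour ≈ 14.41 hour (4 s.f.). Final answer: 14.41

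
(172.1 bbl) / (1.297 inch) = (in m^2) 830.6. Check: 1 bbl = 0.15898729 m^3, so 172.1 bbl = 172.1 * 0.15898729 = 27.361713 m^3. 1 inch = 0.0254 m, so 1.297 inch = 1.297 * 0.0254 = 0.0329438 m. Combine: 27.361713 m^3 / 0.0329438 m = 830.5573 m^2. Result: 830.5573 m^2 ≈ 830.6 m^2 (4 s.f.).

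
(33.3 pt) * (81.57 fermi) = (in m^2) 1 pt = 0.00035277778 m, so 33.3 pt = 33.3 * 0.00035277778 = 0.0117475 m. 1 fermi = 1e-15 m, so 81.57 fermi = 81.57 * 1e-15 = 8.157e-14 m. Combine: 0.0117475 m * 8.157e-14 m = 9.5824357e-16 m^2. Result: 9.5824357e-16 m^2 ≈ 9.582e-16 m^2 (4 s.f.). Final answer: 9.582e-16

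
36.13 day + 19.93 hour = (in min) 1 day = 86400 s, so 36.13 day = 36.13 * 86400 = 3121632 s. 1 hour = 3600 s, so 19.93 hour = 19.93 * 3600 = 71748 s. Sum: 3121632 + 71748 = 3193380 s. 1 min = 60 s, so 3193380 s = 3193380 / 60 = 53223 min ≈ 5.322e+04 min (4 s.f.). Final answer: 5.322e+04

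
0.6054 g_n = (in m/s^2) 1 g_n = 9.80665 m/s^2, so 0.6054 g_n = 0.6054 * 9.80665 = 5.9369459 m/s^2. Result: 5.9369459 m/s^2 ≈ 5.937 m/s^2 (4 s.f.). Final answer: 5.937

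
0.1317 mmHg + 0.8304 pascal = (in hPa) 1 mmHg = 133.32237 Pa, so 0.1317 mmHg = 0.1317 * 133.32237 = 17.558556 Pa. 0.8304 pascal = 0.8304 Pa. Sum: 17.558556 + 0.8304 = 18.388956 Pa. 1 hPa = 100 Pa, so 18.388956 Pa = 18.388956 / 100 = 0.18388956 hPa ≈ 0.1839 hPa (4 s.f.). Final answer: 0.1839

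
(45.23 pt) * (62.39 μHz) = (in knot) 1.935e-06. Check: 1 pt = 0.00035277778 m, so 45.23 pt = 45.23 * 0.00035277778 = 0.015956139 m. 1 μHz = 1e-06 Hz, so 62.39 μHz = 62.39 * 1e-06 = 6.239e-05 Hz. Combine: 0.015956139 m * 6.239e-05 Hz = 9.9550351e-07 m/s. 1 knot = 0.51444444 m/s, so 9.9550351e-07 m/s = 9.9550351e-07 / 0.51444444 = 1.935104e-06 knot ≈ 1.935e-06 knot (4 s.f.).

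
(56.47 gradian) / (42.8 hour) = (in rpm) 5.497e-05. Check: 1 gradian = 0.015707963 rad, so 56.47 gradian = 56.47 * 0.015707963 = 0.88702869 rad. 1 hour = 3600 s, so 42.8 hour = 42.8 * 3600 = 154080 s. Combine: 0.88702869 rad / 154080 s = 5.7569359e-06 rad/s. 1 rpm = 0.10471976 rad/s, so 5.7569359e-06 rad/s = 5.7569359e-06 / 0.10471976 = 5.4974688e-05 rpm ≈ 5.497e-05 rpm (4 s.f.).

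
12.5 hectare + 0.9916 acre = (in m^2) 1 hectare = 10000 m^2, so 12.5 hectare = 12.5 * 10000 = 125000 m^2. 1 acre = 4046.8564 m^2, so 0.9916 acre = 0.9916 * 4046.8564 = 4012.8628 m^2. Sum: 125000 + 4012.8628 = 129012.86 m^2. Result: 129012.86 m^2 ≈ 1.29e+05 m^2 (4 s.f.). Final answer: 1.29e+05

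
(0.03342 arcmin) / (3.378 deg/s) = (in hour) 1 arcmin = 0.00029088821 rad, so 0.03342 arcmin = 0.03342 * 0.00029088821 = 9.7214839e-06 rad. 1 deg/s = 0.017453293 rad/s, so 3.378 deg/s = 3.378 * 0.017453293 = 0.058957222 rad/s. Combine: 9.7214839e-06 rad / 0.058957222 rad/s = 0.00016489047 s. 1 hour = 3600 s, so 0.00016489047 s = 0.00016489047 / 3600 = 4.5802908e-08 hour ≈ 4.58e-08 hour (4 s.f.). Final answer: 4.58e-08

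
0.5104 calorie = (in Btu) 0.002024. Check: 1 calorie = 4.184 J, so 0.5104 calorie = 0.5104 * 4.184 = 2.1355136 J. 1 Btu = 1055.0559 J, so 2.1355136 J = 2.1355136 / 1055.0559 = 0.0020240764 Btu ≈ 0.002024 Btu (4 s.f.).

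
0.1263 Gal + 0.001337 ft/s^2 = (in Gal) 0.1671. Check: 1 Gal = 0.01 m/s^2, so 0.1263 Gal = 0.1263 * 0.01 = 0.001263 m/s^2. 1 ft/s^2 = 0.3048 m/s^2, so 0.001337 ft/s^2 = 0.001337 * 0.3048 = 0.0004075176 m/s^2. Sum: 0.001263 + 0.0004075176 = 0.0016705176 m/s^2. 1 Gal = 0.01 m/s^2, so 0.0016705176 m/s^2 = 0.0016705176 / 0.01 = 0.16705176 Gal ≈ 0.1671 Gal (4 s.f.).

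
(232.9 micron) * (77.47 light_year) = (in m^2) 1.707e+14. Check: 1 micron = 1e-06 m, so 232.9 micron = 232.9 * 1e-06 = 0.0002329 m. 1 light_year = 9.4607305e+15 m, so 77.47 light_year = 77.47 * 9.4607305e+15 = 7.3292279e+17 m. Combine: 0.0002329 m * 7.3292279e+17 m = 1.7069772e+14 m^2. Result: 1.7069772e+14 m^2 ≈ 1.707e+14 m^2 (4 s.f.).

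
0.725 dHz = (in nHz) 1 dHz = 0.1 Hz, so 0.725 dHz = 0.725 * 0.1 = 0.0725 Hz. 1 nHz = 1e-09 Hz, so 0.0725 Hz = 0.0725 / 1e-09 = 72500000 nHz ≈ 7.25e+07 nHz (4 s.f.). Final answer: 7.25e+07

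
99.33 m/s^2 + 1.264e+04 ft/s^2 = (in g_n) 403. Check: 99.33 m/s^2 is already in m/s^2. 1 ft/s^2 = 0.3048 m/s^2, so 1.264e+04 ft/s^2 = 1.264e+04 * 0.3048 = 3852.672 m/s^2. Sum: 99.33 + 3852.672 = 3952.002 m/s^2. 1 g_n = 9.80665 m/s^2, so 3952.002 m/s^2 = 3952.002 / 9.80665 = 402.99205 g_n ≈ 403 g_n (4 s.f.).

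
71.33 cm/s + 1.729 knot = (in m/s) 1 cm/s = 0.01 m/s, so 71.33 cm/s = 71.33 * 0.01 = 0.7133 m/s. 1 knot = 0.51444444 m/s, so 1.729 knot = 1.729 * 0.51444444 = 0.88947444 m/s. Sum: 0.7133 + 0.88947444 = 1.6027744 m/s. Result: 1.6027744 m/s ≈ 1.603 m/s (4 s.f.). Final answer: 1.603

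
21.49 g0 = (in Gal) 2.107e+04. Check: 1 g0 = 9.80665 m/s^2, so 21.49 g0 = 21.49 * 9.80665 = 210.74491 m/s^2. 1 Gal = 0.01 m/s^2, so 210.74491 m/s^2 = 210.74491 / 0.01 = 21074.491 Gal ≈ 2.107e+04 Gal (4 s.f.).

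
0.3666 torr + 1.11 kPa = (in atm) 1 torr = 133.32237 Pa, so 0.3666 torr = 0.3666 * 133.32237 = 48.87598 Pa. 1 kPa = 1000 Pa, so 1.11 kPa = 1.11 * 1000 = 1110 Pa. Sum: 48.87598 + 1110 = 1158.876 Pa. 1 atm = 101325 Pa, so 1158.876 Pa = 1158.876 / 101325 = 0.011437217 atm ≈ 0.01144 atm (4 s.f.). Final answer: 0.01144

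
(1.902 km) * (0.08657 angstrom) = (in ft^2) 1.772e-07. Check: 1 km = 1000 m, so 1.902 km = 1.902 * 1000 = 1902 m. 1 angstrom = 1e-10 m, so 0.08657 angstrom = 0.08657 * 1e-10 = 8.657e-12 m. Combine: 1902 m * 8.657e-12 m = 1.6465614e-08 m^2. 1 ft^2 = 0.09290304 m^2, so 1.6465614e-08 m^2 = 1.6465614e-08 / 0.09290304 = 1.7723439e-07 ft^2 ≈ 1.772e-07 ft^2 (4 s.f.).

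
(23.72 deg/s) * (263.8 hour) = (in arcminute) 1 deg/s = 0.017453293 rad/s, so 23.72 deg/s = 23.72 * 0.017453293 = 0.4139921 rad/s. 1 hour = 3600 s, so 263.8 hour = 263.8 * 3600 = 949680 s. Combine: 0.4139921 rad/s * 949680 s = 393160.02 rad. 1 arcminute = 0.00029088821 rad, so 393160.02 rad = 393160.02 / 0.00029088821 = 1.3515846e+09 arcminute ≈ 1.352e+09 arcminute (4 s.f.). Final answer: 1.352e+09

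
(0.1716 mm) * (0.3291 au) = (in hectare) 844.8. Check: 1 mm = 0.001 m, so 0.1716 mm = 0.1716 * 0.001 = 0.0001716 m. 1 au = 1.4959787e+11 m, so 0.3291 au = 0.3291 * 1.4959787e+11 = 4.9232659e+10 m. Combine: 0.0001716 m * 4.9232659e+10 m = 8448324.3 m^2. 1 hectare = 10000 m^2, so 8448324.3 m^2 = 8448324.3 / 10000 = 844.83243 hectare ≈ 844.8 hectare (4 s.f.).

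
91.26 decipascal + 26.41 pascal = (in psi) 1 decipascal = 0.1 Pa, so 91.26 decipascal = 91.26 * 0.1 = 9.126 Pa. 26.41 pascal = 26.41 Pa. Sum: 9.126 + 26.41 = 35.536 Pa. 1 psi = 6894.7573 Pa, so 35.536 Pa = 35.536 / 6894.7573 = 0.005154061 psi ≈ 0.005154 psi (4 s.f.). Final answer: 0.005154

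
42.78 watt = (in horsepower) 42.78 watt = 42.78 W. 1 horsepower = 745.69987 W, so 42.78 W = 42.78 / 745.69987 = 0.057368925 horsepower ≈ 0.05737 horsepower (4 s.f.). Final answer: 0.05737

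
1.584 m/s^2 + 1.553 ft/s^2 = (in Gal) 205.7. Check: 1.584 m/s^2 is already in m/s^2. 1 ft/s^2 = 0.3048 m/s^2, so 1.553 ft/s^2 = 1.553 * 0.3048 = 0.4733544 m/s^2. Sum: 1.584 + 0.4733544 = 2.0573544 m/s^2. 1 Gal = 0.01 m/s^2, so 2.0573544 m/s^2 = 2.0573544 / 0.01 = 205.73544 Gal ≈ 205.7 Gal (4 s.f.).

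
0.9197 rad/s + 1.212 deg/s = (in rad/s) 0.9409. Check: 0.9197 rad/s is already in rad/s. 1 deg/s = 0.017453293 rad/s, so 1.212 deg/s = 1.212 * 0.017453293 = 0.021153391 rad/s. Sum: 0.9197 + 0.021153391 = 0.94085339 rad/s. Result: 0.94085339 rad/s ≈ 0.9409 rad/s (4 s.f.).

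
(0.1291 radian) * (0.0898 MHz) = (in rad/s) 0.1291 radian = 0.1291 rad. 1 MHz = 1000000 Hz, so 0.0898 MHz = 0.0898 * 1000000 = 89800 Hz. Combine: 0.1291 rad * 89800 Hz = 11593.18 rad/s. Result: 11593.18 rad/s ≈ 1.159e+04 rad/s (4 s.f.). Final answer: 1.159e+04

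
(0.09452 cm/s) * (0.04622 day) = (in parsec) 1.223e-16. Check: 1 cm/s = 0.01 m/s, so 0.09452 cm/s = 0.09452 * 0.01 = 0.0009452 m/s. 1 day = 86400 s, so 0.04622 day = 0.04622 * 86400 = 3993.408 s. Combine: 0.0009452 m/s * 3993.408 s = 3.7745692 m. 1 parsec = 3.0856776e+16 m, so 3.7745692 m = 3.7745692 / 3.0856776e+16 = 1.2232546e-16 parsec ≈ 1.223e-16 parsec (4 s.f.).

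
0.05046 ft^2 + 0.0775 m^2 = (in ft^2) 0.8847. Check: 1 ft^2 = 0.09290304 m^2, so 0.05046 ft^2 = 0.05046 * 0.09290304 = 0.0046878874 m^2. 0.0775 m^2 is already in m^2. Sum: 0.0046878874 + 0.0775 = 0.082187887 m^2. 1 ft^2 = 0.09290304 m^2, so 0.082187887 m^2 = 0.082187887 / 0.09290304 = 0.88466306 ft^2 ≈ 0.8847 ft^2 (4 s.f.).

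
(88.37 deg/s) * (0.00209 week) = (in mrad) 1 deg/s = 0.017453293 rad/s, so 88.37 deg/s = 88.37 * 0.017453293 = 1.5423475 rad/s. 1 week = 604800 s, so 0.00209 week = 0.00209 * 604800 = 1264.032 s. Combine: 1.5423475 rad/s * 1264.032 s = 1949.5765 rad. 1 mrad = 0.001 rad, so 1949.5765 rad = 1949.5765 / 0.001 = 1949576.5 mrad ≈ 1.95e+06 mrad (4 s.f.). Final answer: 1.95e+06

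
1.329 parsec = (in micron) 1 parsec = 3.0856776e+16 m, so 1.329 parsec = 1.329 * 3.0856776e+16 = 4.1008655e+16 m. 1 micron = 1e-06 m, so 4.1008655e+16 m = 4.1008655e+16 / 1e-06 = 4.1008655e+22 micron ≈ 4.101e+22 micron (4 s.f.). Final answer: 4.101e+22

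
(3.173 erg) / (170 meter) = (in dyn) 0.0001866. Check: 1 erg = 1e-07 J, so 3.173 erg = 3.173 * 1e-07 = 3.173e-07 J. 170 meter = 170 m. Combine: 3.173e-07 J / 170 m = 1.8664706e-09 N. 1 dyn = 1e-05 N, so 1.8664706e-09 N = 1.8664706e-09 / 1e-05 = 0.00018664706 dyn ≈ 0.0001866 dyn (4 s.f.).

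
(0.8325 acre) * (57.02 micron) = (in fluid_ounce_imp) 1 acre = 4046.8564 m^2, so 0.8325 acre = 0.8325 * 4046.8564 = 3369.008 m^2. 1 micron = 1e-06 m, so 57.02 micron = 57.02 * 1e-06 = 5.702e-05 m. Combine: 3369.008 m^2 * 5.702e-05 m = 0.19210083 m^3. 1 fluid_ounce_imp = 2.8413063e-05 m^3, so 0.19210083 m^3 = 0.19210083 / 2.8413063e-05 = 6761.0042 fluid_ounce_imp ≈ 6761 fluid_ounce_imp (4 s.f.). Final answer: 6761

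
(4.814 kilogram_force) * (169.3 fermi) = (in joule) 1 kilogram_force = 9.80665 N, so 4.814 kilogram_force = 4.814 * 9.80665 = 47.209213 N. 1 fermi = 1e-15 m, so 169.3 fermi = 169.3 * 1e-15 = 1.693e-13 m. Combine: 47.209213 N * 1.693e-13 m = 7.9925198e-12 J. 7.9925198e-12 J = 7.9925198e-12 joule ≈ 7.993e-12 joule (4 s.f.). Final answer: 7.993e-12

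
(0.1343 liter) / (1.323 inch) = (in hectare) 3.997e-07. Check: 1 liter = 0.001 m^3, so 0.1343 liter = 0.1343 * 0.001 = 0.0001343 m^3. 1 inch = 0.0254 m, so 1.323 inch = 1.323 * 0.0254 = 0.0336042 m. Combine: 0.0001343 m^3 / 0.0336042 m = 0.0039965242 m^2. 1 hectare = 10000 m^2, so 0.0039965242 m^2 = 0.0039965242 / 10000 = 3.9965242e-07 hectare ≈ 3.997e-07 hectare (4 s.f.).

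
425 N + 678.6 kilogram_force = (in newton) 425 N is already in N. 1 kilogram_force = 9.80665 N, so 678.6 kilogram_force = 678.6 * 9.80665 = 6654.7927 N. Sum: 425 + 6654.7927 = 7079.7927 N. 7079.7927 N = 7079.7927 newton ≈ 7080 newton (4 s.f.). Final answer: 7080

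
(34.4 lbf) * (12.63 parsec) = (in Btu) 1 lbf = 4.4482216 N, so 34.4 lbf = 34.4 * 4.4482216 = 153.01882 N. 1 parsec = 3.0856776e+16 m, so 12.63 parsec = 12.63 * 3.0856776e+16 = 3.8972108e+17 m. Combine: 153.01882 N * 3.8972108e+17 m = 5.9634661e+19 J. 1 Btu = 1055.0559 J, so 5.9634661e+19 J = 5.9634661e+19 / 1055.0559 = 5.6522753e+16 Btu ≈ 5.652e+16 Btu (4 s.f.). Final answer: 5.652e+16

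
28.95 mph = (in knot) 25.16. Check: 1 mph = 0.44704 m/s, so 28.95 mph = 28.95 * 0.44704 = 12.941808 m/s. 1 knot = 0.51444444 m/s, so 12.941808 m/s = 12.941808 / 0.51444444 = 25.156862 knot ≈ 25.16 knot (4 s.f.).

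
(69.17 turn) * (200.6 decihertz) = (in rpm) 8.325e+04. Check: 1 turn = 6.2831853 rad, so 69.17 turn = 69.17 * 6.2831853 = 434.60793 rad. 1 decihertz = 0.1 Hz, so 200.6 decihertz = 200.6 * 0.1 = 20.06 Hz. Combine: 434.60793 rad * 20.06 Hz = 8718.235 rad/s. 1 rpm = 0.10471976 rad/s, so 8718.235 rad/s = 8718.235 / 0.10471976 = 83253.012 rpm ≈ 8.325e+04 rpm (4 s.f.).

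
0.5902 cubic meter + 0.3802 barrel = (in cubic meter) 0.5902 cubic meter = 0.5902 m^3. 1 barrel = 0.15898729 m^3, so 0.3802 barrel = 0.3802 * 0.15898729 = 0.06044697 m^3. Sum: 0.5902 + 0.06044697 = 0.65064697 m^3. 0.65064697 m^3 = 0.65064697 cubic meter ≈ 0.6506 cubic meter (4 s.f.). Final answer: 0.6506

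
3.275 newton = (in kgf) 0.334. Check: 3.275 newton = 3.275 N. 1 kgf = 9.80665 N, so 3.275 N = 3.275 / 9.80665 = 0.33395706 kgf ≈ 0.334 kgf (4 s.f.).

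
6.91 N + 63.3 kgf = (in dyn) 6.91 N is already in N. 1 kgf = 9.80665 N, so 63.3 kgf = 63.3 * 9.80665 = 620.76094 N. Sum: 6.91 + 620.76094 = 627.67094 N. 1 dyn = 1e-05 N, so 627.67094 N = 627.67094 / 1e-05 = 62767094 dyn ≈ 6.277e+07 dyn (4 s.f.). Final answer: 6.277e+07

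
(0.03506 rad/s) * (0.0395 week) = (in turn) 0.03506 rad/s is already in rad/s. 1 week = 604800 s, so 0.0395 week = 0.0395 * 604800 = 23889.6 s. Combine: 0.03506 rad/s * 23889.6 s = 837.56938 rad. 1 turn = 6.2831853 rad, so 837.56938 rad = 837.56938 / 6.2831853 = 133.30331 turn ≈ 133.3 turn (4 s.f.). Final answer: 133.3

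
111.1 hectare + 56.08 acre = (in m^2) 1.338e+06. Check: 1 hectare = 10000 m^2, so 111.1 hectare = 111.1 * 10000 = 1111000 m^2. 1 acre = 4046.8564 m^2, so 56.08 acre = 56.08 * 4046.8564 = 226947.71 m^2. Sum: 1111000 + 226947.71 = 1337947.7 m^2. Result: 1337947.7 m^2 ≈ 1.338e+06 m^2 (4 s.f.).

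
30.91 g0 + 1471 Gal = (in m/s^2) 317.8. Check: 1 g0 = 9.80665 m/s^2, so 30.91 g0 = 30.91 * 9.80665 = 303.12355 m/s^2. 1 Gal = 0.01 m/s^2, so 1471 Gal = 1471 * 0.01 = 14.71 m/s^2. Sum: 303.12355 + 14.71 = 317.83355 m/s^2. Result: 317.83355 m/s^2 ≈ 317.8 m/s^2 (4 s.f.).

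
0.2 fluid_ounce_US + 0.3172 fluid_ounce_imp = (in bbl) 9.389e-05. Check: 1 fluid_ounce_US = 2.957353e-05 m^3, so 0.2 fluid_ounce_US = 0.2 * 2.957353e-05 = 5.9147059e-06 m^3. 1 fluid_ounce_imp = 2.8413063e-05 m^3, so 0.3172 fluid_ounce_imp = 0.3172 * 2.8413063e-05 = 9.0126234e-06 m^3. Sum: 5.9147059e-06 + 9.0126234e-06 = 1.4927329e-05 m^3. 1 bbl = 0.15898729 m^3, so 1.4927329e-05 m^3 = 1.4927329e-05 / 0.15898729 = 9.3890077e-05 bbl ≈ 9.389e-05 bbl (4 s.f.).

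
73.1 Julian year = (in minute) 3.845e+07. Check: 1 Julian year = 31557600 s, so 73.1 Julian year = 73.1 * 31557600 = 2.3068606e+09 s. 1 minute = 60 s, so 2.3068606e+09 s = 2.3068606e+09 / 60 = 38447676 minute ≈ 3.845e+07 minute (4 s.f.).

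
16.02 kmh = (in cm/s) 1 kmh = 0.27777778 m/s, so 16.02 kmh = 16.02 * 0.27777778 = 4.45 m/s. 1 cm/s = 0.01 m/s, so 4.45 m/s = 4.45 / 0.01 = 445 cm/s. Final answer: 445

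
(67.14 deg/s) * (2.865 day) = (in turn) 4.617e+04. Check: 1 deg/s = 0.017453293 rad/s, so 67.14 deg/s = 67.14 * 0.017453293 = 1.1718141 rad/s. 1 day = 86400 s, so 2.865 day = 2.865 * 86400 = 247536 s. Combine: 1.1718141 rad/s * 247536 s = 290066.17 rad. 1 turn = 6.2831853 rad, so 290066.17 rad = 290066.17 / 6.2831853 = 46165.464 turn ≈ 4.617e+04 turn (4 s.f.).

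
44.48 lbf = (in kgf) 1 lbf = 4.4482216 N, so 44.48 lbf = 44.48 * 4.4482216 = 197.8569 N. 1 kgf = 9.80665 N, so 197.8569 N = 197.8569 / 9.80665 = 20.175789 kgf ≈ 20.18 kgf (4 s.f.). Final answer: 20.18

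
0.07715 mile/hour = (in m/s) 0.03449. Check: 1 mile/hour = 0.44704 m/s, so 0.07715 mile/hour = 0.07715 * 0.44704 = 0.034489136 m/s. Result: 0.034489136 m/s ≈ 0.03449 m/s (4 s.f.).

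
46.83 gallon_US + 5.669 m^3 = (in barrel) 36.77. Check: 1 gallon_US = 0.0037854118 m^3, so 46.83 gallon_US = 46.83 * 0.0037854118 = 0.17727083 m^3. 5.669 m^3 is already in m^3. Sum: 0.17727083 + 5.669 = 5.8462708 m^3. 1 barrel = 0.15898729 m^3, so 5.8462708 m^3 = 5.8462708 / 0.15898729 = 36.771937 barrel ≈ 36.77 barrel (4 s.f.).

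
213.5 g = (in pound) 1 g = 0.001 kg, so 213.5 g = 213.5 * 0.001 = 0.2135 kg. 1 pound = 0.45359237 kg, so 0.2135 kg = 0.2135 / 0.45359237 = 0.47068693 pound ≈ 0.4707 pound (4 s.f.). Final answer: 0.4707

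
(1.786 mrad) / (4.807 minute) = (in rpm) 1 mrad = 0.001 rad, so 1.786 mrad = 1.786 * 0.001 = 0.001786 rad. 1 minute = 60 s, so 4.807 minute = 4.807 * 60 = 288.42 s. Combine: 0.001786 rad / 288.42 s = 6.1923584e-06 rad/s. 1 rpm = 0.10471976 rad/s, so 6.1923584e-06 rad/s = 6.1923584e-06 / 0.10471976 = 5.9132667e-05 rpm ≈ 5.913e-05 rpm (4 s.f.). Final answer: 5.913e-05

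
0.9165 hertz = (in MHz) 9.165e-07. Check: 0.9165 hertz = 0.9165 Hz. 1 MHz = 1000000 Hz, so 0.9165 Hz = 0.9165 / 1000000 = 9.165e-07 MHz.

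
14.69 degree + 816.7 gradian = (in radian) 13.09. Check: 1 degree = 0.017453293 rad, so 14.69 degree = 14.69 * 0.017453293 = 0.25638887 rad. 1 gradian = 0.015707963 rad, so 816.7 gradian = 816.7 * 0.015707963 = 12.828694 rad. Sum: 0.25638887 + 12.828694 = 13.085082 rad. 13.085082 rad = 13.085082 radian ≈ 13.09 radian (4 s.f.).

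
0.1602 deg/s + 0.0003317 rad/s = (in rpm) 0.02987. Check: 1 deg/s = 0.017453293 rad/s, so 0.1602 deg/s = 0.1602 * 0.017453293 = 0.0027960175 rad/s. 0.0003317 rad/s is already in rad/s. Sum: 0.0027960175 + 0.0003317 = 0.0031277175 rad/s. 1 rpm = 0.10471976 rad/s, so 0.0031277175 rad/s = 0.0031277175 / 0.10471976 = 0.029867502 rpm ≈ 0.02987 rpm (4 s.f.).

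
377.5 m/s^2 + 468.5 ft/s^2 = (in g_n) 377.5 m/s^2 is already in m/s^2. 1 ft/s^2 = 0.3048 m/s^2, so 468.5 ft/s^2 = 468.5 * 0.3048 = 142.7988 m/s^2. Sum: 377.5 + 142.7988 = 520.2988 m/s^2. 1 g_n = 9.80665 m/s^2, so 520.2988 m/s^2 = 520.2988 / 9.80665 = 53.055712 g_n ≈ 53.06 g_n (4 s.f.). Final answer: 53.06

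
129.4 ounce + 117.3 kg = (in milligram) 1 ounce = 0.028349523 kg, so 129.4 ounce = 129.4 * 0.028349523 = 3.6684283 kg. 117.3 kg is already in kg. Sum: 3.6684283 + 117.3 = 120.96843 kg. 1 milligram = 1e-06 kg, so 120.96843 kg = 120.96843 / 1e-06 = 1.2096843e+08 milligram ≈ 1.21e+08 milligram (4 s.f.). Final answer: 1.21e+08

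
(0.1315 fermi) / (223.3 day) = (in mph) 1.525e-23. Check: 1 fermi = 1e-15 m, so 0.1315 fermi = 0.1315 * 1e-15 = 1.315e-16 m. 1 day = 86400 s, so 223.3 day = 223.3 * 86400 = 19293120 s. Combine: 1.315e-16 m / 19293120 s = 6.8159012e-24 m/s. 1 mph = 0.44704 m/s, so 6.8159012e-24 m/s = 6.8159012e-24 / 0.44704 = 1.5246737e-23 mph ≈ 1.525e-23 mph (4 s.f.).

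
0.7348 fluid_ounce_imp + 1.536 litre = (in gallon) 0.4113. Check: 1 fluid_ounce_imp = 2.8413063e-05 m^3, so 0.7348 fluid_ounce_imp = 0.7348 * 2.8413063e-05 = 2.0877918e-05 m^3. 1 litre = 0.001 m^3, so 1.536 litre = 1.536 * 0.001 = 0.001536 m^3. Sum: 2.0877918e-05 + 0.001536 = 0.0015568779 m^3. 1 gallon = 0.0037854118 m^3, so 0.0015568779 m^3 = 0.0015568779 / 0.0037854118 = 0.41128363 gallon ≈ 0.4113 gallon (4 s.f.).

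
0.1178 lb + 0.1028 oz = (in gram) 56.35. Check: 1 lb = 0.45359237 kg, so 0.1178 lb = 0.1178 * 0.45359237 = 0.053433181 kg. 1 oz = 0.028349523 kg, so 0.1028 oz = 0.1028 * 0.028349523 = 0.002914331 kg. Sum: 0.053433181 + 0.002914331 = 0.056347512 kg. 1 gram = 0.001 kg, so 0.056347512 kg = 0.056347512 / 0.001 = 56.347512 gram ≈ 56.35 gram (4 s.f.).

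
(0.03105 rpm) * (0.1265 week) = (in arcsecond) 5.131e+07. Check: 1 rpm = 0.10471976 rad/s, so 0.03105 rpm = 0.03105 * 0.10471976 = 0.0032515484 rad/s. 1 week = 604800 s, so 0.1265 week = 0.1265 * 604800 = 76507.2 s. Combine: 0.0032515484 rad/s * 76507.2 s = 248.76686 rad. 1 arcsecond = 4.8481368e-06 rad, so 248.76686 rad = 248.76686 / 4.8481368e-06 = 51311849 arcsecond ≈ 5.131e+07 arcsecond (4 s.f.).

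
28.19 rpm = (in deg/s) 169.1. Check: 1 rpm = 0.10471976 rad/s, so 28.19 rpm = 28.19 * 0.10471976 = 2.9520499 rad/s. 1 deg/s = 0.017453293 rad/s, so 2.9520499 rad/s = 2.9520499 / 0.017453293 = 169.14 deg/s ≈ 169.1 deg/s (4 s.f.).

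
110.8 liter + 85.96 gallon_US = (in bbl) 2.744. Check: 1 liter = 0.001 m^3, so 110.8 liter = 110.8 * 0.001 = 0.1108 m^3. 1 gallon_US = 0.0037854118 m^3, so 85.96 gallon_US = 85.96 * 0.0037854118 = 0.325394 m^3. Sum: 0.1108 + 0.325394 = 0.436194 m^3. 1 bbl = 0.15898729 m^3, so 0.436194 m^3 = 0.436194 / 0.15898729 = 2.7435777 bbl ≈ 2.744 bbl (4 s.f.).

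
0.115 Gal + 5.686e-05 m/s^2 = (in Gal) 1 Gal = 0.01 m/s^2, so 0.115 Gal = 0.115 * 0.01 = 0.00115 m/s^2. 5.686e-05 m/s^2 is already in m/s^2. Sum: 0.00115 + 5.686e-05 = 0.00120686 m/s^2. 1 Gal = 0.01 m/s^2, so 0.00120686 m/s^2 = 0.00120686 / 0.01 = 0.120686 Gal ≈ 0.1207 Gal (4 s.f.). Final answer: 0.1207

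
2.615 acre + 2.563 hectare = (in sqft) 1 acre = 4046.8564 m^2, so 2.615 acre = 2.615 * 4046.8564 = 10582.53 m^2. 1 hectare = 10000 m^2, so 2.563 hectare = 2.563 * 10000 = 25630 m^2. Sum: 10582.53 + 25630 = 36212.53 m^2. 1 sqft = 0.09290304 m^2, so 36212.53 m^2 = 36212.53 / 0.09290304 = 389788.42 sqft ≈ 3.898e+05 sqft (4 s.f.). Final answer: 3.898e+05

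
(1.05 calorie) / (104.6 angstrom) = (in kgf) 4.283e+07. Check: 1 calorie = 4.184 J, so 1.05 calorie = 1.05 * 4.184 = 4.3932 J. 1 angstrom = 1e-10 m, so 104.6 angstrom = 104.6 * 1e-10 = 1.046e-08 m. Combine: 4.3932 J / 1.046e-08 m = 4.2e+08 N. 1 kgf = 9.80665 N, so 4.2e+08 N = 4.2e+08 / 9.80665 = 42828081 kgf ≈ 4.283e+07 kgf (4 s.f.).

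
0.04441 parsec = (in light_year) 0.1448. Check: 1 parsec = 3.0856776e+16 m, so 0.04441 parsec = 0.04441 * 3.0856776e+16 = 1.3703494e+15 m. 1 light_year = 9.4607305e+15 m, so 1.3703494e+15 m = 1.3703494e+15 / 9.4607305e+15 = 0.14484605 light_year ≈ 0.1448 light_year (4 s.f.).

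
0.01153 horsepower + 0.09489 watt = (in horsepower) 0.01166. Check: 1 horsepower = 745.69987 W, so 0.01153 horsepower = 0.01153 * 745.69987 = 8.5979195 W. 0.09489 watt = 0.09489 W. Sum: 8.5979195 + 0.09489 = 8.6928095 W. 1 horsepower = 745.69987 W, so 8.6928095 W = 8.6928095 / 745.69987 = 0.01165725 horsepower ≈ 0.01166 horsepower (4 s.f.).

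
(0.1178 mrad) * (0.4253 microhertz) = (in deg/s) 1 mrad = 0.001 rad, so 0.1178 mrad = 0.1178 * 0.001 = 0.0001178 rad. 1 microhertz = 1e-06 Hz, so 0.4253 microhertz = 0.4253 * 1e-06 = 4.253e-07 Hz. Combine: 0.0001178 rad * 4.253e-07 Hz = 5.010034e-11 rad/s. 1 deg/s = 0.017453293 rad/s, so 5.010034e-11 rad/s = 5.010034e-11 / 0.017453293 = 2.870538e-09 deg/s ≈ 2.871e-09 deg/s (4 s.f.). Final answer: 2.871e-09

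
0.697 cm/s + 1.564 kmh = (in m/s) 1 cm/s = 0.01 m/s, so 0.697 cm/s = 0.697 * 0.01 = 0.00697 m/s. 1 kmh = 0.27777778 m/s, so 1.564 kmh = 1.564 * 0.27777778 = 0.43444444 m/s. Sum: 0.00697 + 0.43444444 = 0.44141444 m/s. Result: 0.44141444 m/s ≈ 0.4414 m/s (4 s.f.). Final answer: 0.4414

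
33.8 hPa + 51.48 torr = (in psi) 1.486. Check: 1 hPa = 100 Pa, so 33.8 hPa = 33.8 * 100 = 3380 Pa. 1 torr = 133.32237 Pa, so 51.48 torr = 51.48 * 133.32237 = 6863.4355 Pa. Sum: 3380 + 6863.4355 = 10243.436 Pa. 1 psi = 6894.7573 Pa, so 10243.436 Pa = 10243.436 / 6894.7573 = 1.4856847 psi ≈ 1.486 psi (4 s.f.).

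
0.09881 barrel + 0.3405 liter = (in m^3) 1 barrel = 0.15898729 m^3, so 0.09881 barrel = 0.09881 * 0.15898729 = 0.015709535 m^3. 1 liter = 0.001 m^3, so 0.3405 liter = 0.3405 * 0.001 = 0.0003405 m^3. Sum: 0.015709535 + 0.0003405 = 0.016050035 m^3. Result: 0.016050035 m^3 ≈ 0.01605 m^3 (4 s.f.). Final answer: 0.01605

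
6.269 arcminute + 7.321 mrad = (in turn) 1 arcminute = 0.00029088821 rad, so 6.269 arcminute = 6.269 * 0.00029088821 = 0.0018235782 rad. 1 mrad = 0.001 rad, so 7.321 mrad = 7.321 * 0.001 = 0.007321 rad. Sum: 0.0018235782 + 0.007321 = 0.0091445782 rad. 1 turn = 6.2831853 rad, so 0.0091445782 rad = 0.0091445782 / 6.2831853 = 0.0014554048 turn ≈ 0.001455 turn (4 s.f.). Final answer: 0.001455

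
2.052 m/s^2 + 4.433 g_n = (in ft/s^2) 2.052 m/s^2 is already in m/s^2. 1 g_n = 9.80665 m/s^2, so 4.433 g_n = 4.433 * 9.80665 = 43.472879 m/s^2. Sum: 2.052 + 43.472879 = 45.524879 m/s^2. 1 ft/s^2 = 0.3048 m/s^2, so 45.524879 m/s^2 = 45.524879 / 0.3048 = 149.35984 ft/s^2 ≈ 149.4 ft/s^2 (4 s.f.). Final answer: 149.4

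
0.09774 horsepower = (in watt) 1 horsepower = 745.69987 W, so 0.09774 horsepower = 0.09774 * 745.69987 = 72.884705 W. 72.884705 W = 72.884705 watt ≈ 72.88 watt (4 s.f.). Final answer: 72.88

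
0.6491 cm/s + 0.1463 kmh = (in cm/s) 1 cm/s = 0.01 m/s, so 0.6491 cm/s = 0.6491 * 0.01 = 0.006491 m/s. 1 kmh = 0.27777778 m/s, so 0.1463 kmh = 0.1463 * 0.27777778 = 0.040638889 m/s. Sum: 0.006491 + 0.040638889 = 0.047129889 m/s. 1 cm/s = 0.01 m/s, so 0.047129889 m/s = 0.047129889 / 0.01 = 4.7129889 cm/s ≈ 4.713 cm/s (4 s.f.). Final answer: 4.713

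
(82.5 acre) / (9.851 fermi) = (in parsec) 1 acre = 4046.8564 m^2, so 82.5 acre = 82.5 * 4046.8564 = 333865.65 m^2. 1 fermi = 1e-15 m, so 9.851 fermi = 9.851 * 1e-15 = 9.851e-15 m. Combine: 333865.65 m^2 / 9.851e-15 m = 3.389155e+19 m. 1 parsec = 3.0856776e+16 m, so 3.389155e+19 m = 3.389155e+19 / 3.0856776e+16 = 1098.3503 parsec ≈ 1098 parsec (4 s.f.). Final answer: 1098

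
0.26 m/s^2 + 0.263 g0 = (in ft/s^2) 9.315. Check: 0.26 m/s^2 is already in m/s^2. 1 g0 = 9.80665 m/s^2, so 0.263 g0 = 0.263 * 9.80665 = 2.5791489 m/s^2. Sum: 0.26 + 2.5791489 = 2.839149 m/s^2. 1 ft/s^2 = 0.3048 m/s^2, so 2.839149 m/s^2 = 2.839149 / 0.3048 = 9.3147931 ft/s^2 ≈ 9.315 ft/s^2 (4 s.f.).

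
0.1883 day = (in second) 1 day = 86400 s, so 0.1883 day = 0.1883 * 86400 = 16269.12 s. 16269.12 s = 16269.12 second ≈ 1.627e+04 second (4 s.f.). Final answer: 1.627e+04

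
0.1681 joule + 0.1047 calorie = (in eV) 3.783e+18. Check: 0.1681 joule = 0.1681 J. 1 calorie = 4.184 J, so 0.1047 calorie = 0.1047 * 4.184 = 0.4380648 J. Sum: 0.1681 + 0.4380648 = 0.6061648 J. 1 eV = 1.6021766e-19 J, so 0.6061648 J = 0.6061648 / 1.6021766e-19 = 3.7833831e+18 eV ≈ 3.783e+18 eV (4 s.f.).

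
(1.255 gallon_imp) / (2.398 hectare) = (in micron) 1 gallon_imp = 0.00454609 m^3, so 1.255 gallon_imp = 1.255 * 0.00454609 = 0.0057053429 m^3. 1 hectare = 10000 m^2, so 2.398 hectare = 2.398 * 10000 = 23980 m^2. Combine: 0.0057053429 m^3 / 23980 m^2 = 2.3792089e-07 m. 1 micron = 1e-06 m, so 2.3792089e-07 m = 2.3792089e-07 / 1e-06 = 0.23792089 micron ≈ 0.2379 micron (4 s.f.). Final answer: 0.2379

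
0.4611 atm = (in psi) 6.776. Check: 1 atm = 101325 Pa, so 0.4611 atm = 0.4611 * 101325 = 46720.958 Pa. 1 psi = 6894.7573 Pa, so 46720.958 Pa = 46720.958 / 6894.7573 = 6.776302 psi ≈ 6.776 psi (4 s.f.).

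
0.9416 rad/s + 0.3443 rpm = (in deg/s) 56.02. Check: 0.9416 rad/s is already in rad/s. 1 rpm = 0.10471976 rad/s, so 0.3443 rpm = 0.3443 * 0.10471976 = 0.036055012 rad/s. Sum: 0.9416 + 0.036055012 = 0.97765501 rad/s. 1 deg/s = 0.017453293 rad/s, so 0.97765501 rad/s = 0.97765501 / 0.017453293 = 56.015506 deg/s ≈ 56.02 deg/s (4 s.f.).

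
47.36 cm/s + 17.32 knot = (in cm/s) 938.4. Check: 1 cm/s = 0.01 m/s, so 47.36 cm/s = 47.36 * 0.01 = 0.4736 m/s. 1 knot = 0.51444444 m/s, so 17.32 knot = 17.32 * 0.51444444 = 8.9101778 m/s. Sum: 0.4736 + 8.9101778 = 9.3837778 m/s. 1 cm/s = 0.01 m/s, so 9.3837778 m/s = 9.3837778 / 0.01 = 938.37778 cm/s ≈ 938.4 cm/s (4 s.f.).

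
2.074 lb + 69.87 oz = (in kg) 2.922. Check: 1 lb = 0.45359237 kg, so 2.074 lb = 2.074 * 0.45359237 = 0.94075058 kg. 1 oz = 0.028349523 kg, so 69.87 oz = 69.87 * 0.028349523 = 1.9807812 kg. Sum: 0.94075058 + 1.9807812 = 2.9215318 kg. Result: 2.9215318 kg ≈ 2.922 kg (4 s.f.).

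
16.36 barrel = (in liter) 1 barrel = 0.15898729 m^3, so 16.36 barrel = 16.36 * 0.15898729 = 2.6010321 m^3. 1 liter = 0.001 m^3, so 2.6010321 m^3 = 2.6010321 / 0.001 = 2601.0321 liter ≈ 2601 liter (4 s.f.). Final answer: 2601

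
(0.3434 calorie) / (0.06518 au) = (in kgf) 1.503e-11. Check: 1 calorie = 4.184 J, so 0.3434 calorie = 0.3434 * 4.184 = 1.4367856 J. 1 au = 1.4959787e+11 m, so 0.06518 au = 0.06518 * 1.4959787e+11 = 9.7507892e+09 m. Combine: 1.4367856 J / 9.7507892e+09 m = 1.473507e-10 N. 1 kgf = 9.80665 N, so 1.473507e-10 N = 1.473507e-10 / 9.80665 = 1.502559e-11 kgf ≈ 1.503e-11 kgf (4 s.f.).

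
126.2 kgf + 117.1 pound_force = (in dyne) 1 kgf = 9.80665 N, so 126.2 kgf = 126.2 * 9.80665 = 1237.5992 N. 1 pound_force = 4.4482216 N, so 117.1 pound_force = 117.1 * 4.4482216 = 520.88675 N. Sum: 1237.5992 + 520.88675 = 1758.486 N. 1 dyne = 1e-05 N, so 1758.486 N = 1758.486 / 1e-05 = 1.758486e+08 dyne ≈ 1.758e+08 dyne (4 s.f.). Final answer: 1.758e+08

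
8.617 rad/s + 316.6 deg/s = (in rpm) 8.617 rad/s is already in rad/s. 1 deg/s = 0.017453293 rad/s, so 316.6 deg/s = 316.6 * 0.017453293 = 5.5257124 rad/s. Sum: 8.617 + 5.5257124 = 14.142712 rad/s. 1 rpm = 0.10471976 rad/s, so 14.142712 rad/s = 14.142712 / 0.10471976 = 135.05296 rpm ≈ 135.1 rpm (4 s.f.). Final answer: 135.1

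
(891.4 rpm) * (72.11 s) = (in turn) 1071. Check: 1 rpm = 0.10471976 rad/s, so 891.4 rpm = 891.4 * 0.10471976 = 93.34719 rad/s. 72.11 s is already in s. Combine: 93.34719 rad/s * 72.11 s = 6731.2659 rad. 1 turn = 6.2831853 rad, so 6731.2659 rad = 6731.2659 / 6.2831853 = 1071.3142 turn ≈ 1071 turn (4 s.f.).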